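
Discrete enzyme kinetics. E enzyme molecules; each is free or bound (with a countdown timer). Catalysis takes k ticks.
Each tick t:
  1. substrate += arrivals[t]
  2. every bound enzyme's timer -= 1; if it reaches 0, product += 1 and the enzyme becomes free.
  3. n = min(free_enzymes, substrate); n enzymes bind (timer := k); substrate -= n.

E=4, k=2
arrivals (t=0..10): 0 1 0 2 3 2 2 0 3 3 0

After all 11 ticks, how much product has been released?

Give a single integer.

Answer: 13

Derivation:
t=0: arr=0 -> substrate=0 bound=0 product=0
t=1: arr=1 -> substrate=0 bound=1 product=0
t=2: arr=0 -> substrate=0 bound=1 product=0
t=3: arr=2 -> substrate=0 bound=2 product=1
t=4: arr=3 -> substrate=1 bound=4 product=1
t=5: arr=2 -> substrate=1 bound=4 product=3
t=6: arr=2 -> substrate=1 bound=4 product=5
t=7: arr=0 -> substrate=0 bound=3 product=7
t=8: arr=3 -> substrate=0 bound=4 product=9
t=9: arr=3 -> substrate=2 bound=4 product=10
t=10: arr=0 -> substrate=0 bound=3 product=13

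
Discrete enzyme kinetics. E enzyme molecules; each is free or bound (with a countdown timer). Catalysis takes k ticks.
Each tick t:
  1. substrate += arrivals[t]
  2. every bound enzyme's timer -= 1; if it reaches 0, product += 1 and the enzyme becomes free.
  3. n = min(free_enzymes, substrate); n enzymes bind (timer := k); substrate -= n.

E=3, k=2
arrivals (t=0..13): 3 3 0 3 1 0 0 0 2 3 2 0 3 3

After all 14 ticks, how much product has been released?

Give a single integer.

t=0: arr=3 -> substrate=0 bound=3 product=0
t=1: arr=3 -> substrate=3 bound=3 product=0
t=2: arr=0 -> substrate=0 bound=3 product=3
t=3: arr=3 -> substrate=3 bound=3 product=3
t=4: arr=1 -> substrate=1 bound=3 product=6
t=5: arr=0 -> substrate=1 bound=3 product=6
t=6: arr=0 -> substrate=0 bound=1 product=9
t=7: arr=0 -> substrate=0 bound=1 product=9
t=8: arr=2 -> substrate=0 bound=2 product=10
t=9: arr=3 -> substrate=2 bound=3 product=10
t=10: arr=2 -> substrate=2 bound=3 product=12
t=11: arr=0 -> substrate=1 bound=3 product=13
t=12: arr=3 -> substrate=2 bound=3 product=15
t=13: arr=3 -> substrate=4 bound=3 product=16

Answer: 16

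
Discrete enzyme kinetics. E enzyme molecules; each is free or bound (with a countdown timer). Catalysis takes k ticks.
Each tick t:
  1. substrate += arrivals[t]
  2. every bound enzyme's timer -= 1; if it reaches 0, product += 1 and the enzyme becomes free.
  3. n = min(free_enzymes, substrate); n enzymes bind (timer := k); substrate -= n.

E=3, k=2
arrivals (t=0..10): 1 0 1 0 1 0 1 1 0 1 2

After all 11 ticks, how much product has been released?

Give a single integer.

Answer: 5

Derivation:
t=0: arr=1 -> substrate=0 bound=1 product=0
t=1: arr=0 -> substrate=0 bound=1 product=0
t=2: arr=1 -> substrate=0 bound=1 product=1
t=3: arr=0 -> substrate=0 bound=1 product=1
t=4: arr=1 -> substrate=0 bound=1 product=2
t=5: arr=0 -> substrate=0 bound=1 product=2
t=6: arr=1 -> substrate=0 bound=1 product=3
t=7: arr=1 -> substrate=0 bound=2 product=3
t=8: arr=0 -> substrate=0 bound=1 product=4
t=9: arr=1 -> substrate=0 bound=1 product=5
t=10: arr=2 -> substrate=0 bound=3 product=5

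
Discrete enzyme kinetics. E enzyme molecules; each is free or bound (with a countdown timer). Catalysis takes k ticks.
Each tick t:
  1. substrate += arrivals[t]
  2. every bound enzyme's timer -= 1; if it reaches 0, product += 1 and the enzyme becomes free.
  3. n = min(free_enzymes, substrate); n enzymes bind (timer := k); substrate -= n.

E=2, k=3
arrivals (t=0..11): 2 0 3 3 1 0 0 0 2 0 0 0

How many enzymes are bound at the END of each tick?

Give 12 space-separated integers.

Answer: 2 2 2 2 2 2 2 2 2 2 2 2

Derivation:
t=0: arr=2 -> substrate=0 bound=2 product=0
t=1: arr=0 -> substrate=0 bound=2 product=0
t=2: arr=3 -> substrate=3 bound=2 product=0
t=3: arr=3 -> substrate=4 bound=2 product=2
t=4: arr=1 -> substrate=5 bound=2 product=2
t=5: arr=0 -> substrate=5 bound=2 product=2
t=6: arr=0 -> substrate=3 bound=2 product=4
t=7: arr=0 -> substrate=3 bound=2 product=4
t=8: arr=2 -> substrate=5 bound=2 product=4
t=9: arr=0 -> substrate=3 bound=2 product=6
t=10: arr=0 -> substrate=3 bound=2 product=6
t=11: arr=0 -> substrate=3 bound=2 product=6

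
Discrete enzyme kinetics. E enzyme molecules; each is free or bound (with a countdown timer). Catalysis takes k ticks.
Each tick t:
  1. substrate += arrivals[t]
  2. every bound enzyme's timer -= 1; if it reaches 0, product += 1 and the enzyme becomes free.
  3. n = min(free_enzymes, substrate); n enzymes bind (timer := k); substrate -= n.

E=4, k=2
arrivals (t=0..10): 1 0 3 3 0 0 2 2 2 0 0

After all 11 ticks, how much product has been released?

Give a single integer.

Answer: 13

Derivation:
t=0: arr=1 -> substrate=0 bound=1 product=0
t=1: arr=0 -> substrate=0 bound=1 product=0
t=2: arr=3 -> substrate=0 bound=3 product=1
t=3: arr=3 -> substrate=2 bound=4 product=1
t=4: arr=0 -> substrate=0 bound=3 product=4
t=5: arr=0 -> substrate=0 bound=2 product=5
t=6: arr=2 -> substrate=0 bound=2 product=7
t=7: arr=2 -> substrate=0 bound=4 product=7
t=8: arr=2 -> substrate=0 bound=4 product=9
t=9: arr=0 -> substrate=0 bound=2 product=11
t=10: arr=0 -> substrate=0 bound=0 product=13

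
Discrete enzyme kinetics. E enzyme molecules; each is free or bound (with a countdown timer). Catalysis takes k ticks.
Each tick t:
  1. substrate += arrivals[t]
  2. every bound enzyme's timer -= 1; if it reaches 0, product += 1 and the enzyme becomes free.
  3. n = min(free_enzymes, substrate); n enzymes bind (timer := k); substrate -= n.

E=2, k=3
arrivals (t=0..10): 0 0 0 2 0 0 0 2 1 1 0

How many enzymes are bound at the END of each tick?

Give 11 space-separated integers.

t=0: arr=0 -> substrate=0 bound=0 product=0
t=1: arr=0 -> substrate=0 bound=0 product=0
t=2: arr=0 -> substrate=0 bound=0 product=0
t=3: arr=2 -> substrate=0 bound=2 product=0
t=4: arr=0 -> substrate=0 bound=2 product=0
t=5: arr=0 -> substrate=0 bound=2 product=0
t=6: arr=0 -> substrate=0 bound=0 product=2
t=7: arr=2 -> substrate=0 bound=2 product=2
t=8: arr=1 -> substrate=1 bound=2 product=2
t=9: arr=1 -> substrate=2 bound=2 product=2
t=10: arr=0 -> substrate=0 bound=2 product=4

Answer: 0 0 0 2 2 2 0 2 2 2 2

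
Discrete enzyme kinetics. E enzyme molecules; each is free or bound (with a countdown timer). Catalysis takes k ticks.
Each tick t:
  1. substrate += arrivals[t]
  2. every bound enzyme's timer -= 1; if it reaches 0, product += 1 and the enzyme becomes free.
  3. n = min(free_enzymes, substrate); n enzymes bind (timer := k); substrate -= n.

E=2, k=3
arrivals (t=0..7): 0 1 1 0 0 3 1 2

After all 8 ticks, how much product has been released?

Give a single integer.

t=0: arr=0 -> substrate=0 bound=0 product=0
t=1: arr=1 -> substrate=0 bound=1 product=0
t=2: arr=1 -> substrate=0 bound=2 product=0
t=3: arr=0 -> substrate=0 bound=2 product=0
t=4: arr=0 -> substrate=0 bound=1 product=1
t=5: arr=3 -> substrate=1 bound=2 product=2
t=6: arr=1 -> substrate=2 bound=2 product=2
t=7: arr=2 -> substrate=4 bound=2 product=2

Answer: 2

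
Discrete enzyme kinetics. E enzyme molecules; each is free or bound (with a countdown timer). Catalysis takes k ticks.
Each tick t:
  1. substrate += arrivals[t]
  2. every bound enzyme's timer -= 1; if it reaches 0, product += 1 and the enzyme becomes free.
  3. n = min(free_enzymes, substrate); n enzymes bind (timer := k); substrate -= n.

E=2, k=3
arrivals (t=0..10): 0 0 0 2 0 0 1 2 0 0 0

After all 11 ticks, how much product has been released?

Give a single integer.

t=0: arr=0 -> substrate=0 bound=0 product=0
t=1: arr=0 -> substrate=0 bound=0 product=0
t=2: arr=0 -> substrate=0 bound=0 product=0
t=3: arr=2 -> substrate=0 bound=2 product=0
t=4: arr=0 -> substrate=0 bound=2 product=0
t=5: arr=0 -> substrate=0 bound=2 product=0
t=6: arr=1 -> substrate=0 bound=1 product=2
t=7: arr=2 -> substrate=1 bound=2 product=2
t=8: arr=0 -> substrate=1 bound=2 product=2
t=9: arr=0 -> substrate=0 bound=2 product=3
t=10: arr=0 -> substrate=0 bound=1 product=4

Answer: 4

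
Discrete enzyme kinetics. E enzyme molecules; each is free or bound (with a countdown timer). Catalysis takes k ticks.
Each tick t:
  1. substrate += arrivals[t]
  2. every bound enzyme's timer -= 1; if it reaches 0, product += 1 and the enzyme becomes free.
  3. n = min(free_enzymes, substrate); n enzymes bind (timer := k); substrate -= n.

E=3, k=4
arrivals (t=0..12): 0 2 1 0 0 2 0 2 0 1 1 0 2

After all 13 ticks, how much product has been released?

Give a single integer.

Answer: 6

Derivation:
t=0: arr=0 -> substrate=0 bound=0 product=0
t=1: arr=2 -> substrate=0 bound=2 product=0
t=2: arr=1 -> substrate=0 bound=3 product=0
t=3: arr=0 -> substrate=0 bound=3 product=0
t=4: arr=0 -> substrate=0 bound=3 product=0
t=5: arr=2 -> substrate=0 bound=3 product=2
t=6: arr=0 -> substrate=0 bound=2 product=3
t=7: arr=2 -> substrate=1 bound=3 product=3
t=8: arr=0 -> substrate=1 bound=3 product=3
t=9: arr=1 -> substrate=0 bound=3 product=5
t=10: arr=1 -> substrate=1 bound=3 product=5
t=11: arr=0 -> substrate=0 bound=3 product=6
t=12: arr=2 -> substrate=2 bound=3 product=6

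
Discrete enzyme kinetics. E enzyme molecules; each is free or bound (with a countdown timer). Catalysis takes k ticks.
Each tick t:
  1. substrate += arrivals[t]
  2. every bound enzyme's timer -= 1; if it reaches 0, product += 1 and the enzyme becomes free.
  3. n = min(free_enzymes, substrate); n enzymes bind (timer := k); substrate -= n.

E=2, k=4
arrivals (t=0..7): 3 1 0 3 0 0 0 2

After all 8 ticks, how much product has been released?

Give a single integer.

t=0: arr=3 -> substrate=1 bound=2 product=0
t=1: arr=1 -> substrate=2 bound=2 product=0
t=2: arr=0 -> substrate=2 bound=2 product=0
t=3: arr=3 -> substrate=5 bound=2 product=0
t=4: arr=0 -> substrate=3 bound=2 product=2
t=5: arr=0 -> substrate=3 bound=2 product=2
t=6: arr=0 -> substrate=3 bound=2 product=2
t=7: arr=2 -> substrate=5 bound=2 product=2

Answer: 2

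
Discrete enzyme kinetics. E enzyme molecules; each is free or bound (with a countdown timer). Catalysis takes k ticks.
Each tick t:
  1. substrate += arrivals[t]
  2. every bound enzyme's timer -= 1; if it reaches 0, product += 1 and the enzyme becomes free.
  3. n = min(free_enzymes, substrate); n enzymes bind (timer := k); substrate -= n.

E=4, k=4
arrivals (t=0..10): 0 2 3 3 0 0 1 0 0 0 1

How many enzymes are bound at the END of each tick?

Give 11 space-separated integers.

Answer: 0 2 4 4 4 4 4 4 4 3 2

Derivation:
t=0: arr=0 -> substrate=0 bound=0 product=0
t=1: arr=2 -> substrate=0 bound=2 product=0
t=2: arr=3 -> substrate=1 bound=4 product=0
t=3: arr=3 -> substrate=4 bound=4 product=0
t=4: arr=0 -> substrate=4 bound=4 product=0
t=5: arr=0 -> substrate=2 bound=4 product=2
t=6: arr=1 -> substrate=1 bound=4 product=4
t=7: arr=0 -> substrate=1 bound=4 product=4
t=8: arr=0 -> substrate=1 bound=4 product=4
t=9: arr=0 -> substrate=0 bound=3 product=6
t=10: arr=1 -> substrate=0 bound=2 product=8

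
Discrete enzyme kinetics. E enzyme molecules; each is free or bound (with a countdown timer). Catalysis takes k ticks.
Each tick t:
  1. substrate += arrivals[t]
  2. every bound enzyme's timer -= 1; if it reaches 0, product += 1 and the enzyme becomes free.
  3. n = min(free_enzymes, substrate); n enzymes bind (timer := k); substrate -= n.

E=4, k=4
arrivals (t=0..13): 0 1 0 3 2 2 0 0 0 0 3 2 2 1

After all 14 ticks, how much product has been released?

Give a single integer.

t=0: arr=0 -> substrate=0 bound=0 product=0
t=1: arr=1 -> substrate=0 bound=1 product=0
t=2: arr=0 -> substrate=0 bound=1 product=0
t=3: arr=3 -> substrate=0 bound=4 product=0
t=4: arr=2 -> substrate=2 bound=4 product=0
t=5: arr=2 -> substrate=3 bound=4 product=1
t=6: arr=0 -> substrate=3 bound=4 product=1
t=7: arr=0 -> substrate=0 bound=4 product=4
t=8: arr=0 -> substrate=0 bound=4 product=4
t=9: arr=0 -> substrate=0 bound=3 product=5
t=10: arr=3 -> substrate=2 bound=4 product=5
t=11: arr=2 -> substrate=1 bound=4 product=8
t=12: arr=2 -> substrate=3 bound=4 product=8
t=13: arr=1 -> substrate=4 bound=4 product=8

Answer: 8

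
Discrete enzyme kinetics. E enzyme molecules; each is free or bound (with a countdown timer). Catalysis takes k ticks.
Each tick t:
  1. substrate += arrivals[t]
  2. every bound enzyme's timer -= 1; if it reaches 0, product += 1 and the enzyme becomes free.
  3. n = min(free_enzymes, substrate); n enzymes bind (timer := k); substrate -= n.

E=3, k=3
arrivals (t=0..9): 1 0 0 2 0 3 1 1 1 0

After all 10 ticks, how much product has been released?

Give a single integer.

Answer: 6

Derivation:
t=0: arr=1 -> substrate=0 bound=1 product=0
t=1: arr=0 -> substrate=0 bound=1 product=0
t=2: arr=0 -> substrate=0 bound=1 product=0
t=3: arr=2 -> substrate=0 bound=2 product=1
t=4: arr=0 -> substrate=0 bound=2 product=1
t=5: arr=3 -> substrate=2 bound=3 product=1
t=6: arr=1 -> substrate=1 bound=3 product=3
t=7: arr=1 -> substrate=2 bound=3 product=3
t=8: arr=1 -> substrate=2 bound=3 product=4
t=9: arr=0 -> substrate=0 bound=3 product=6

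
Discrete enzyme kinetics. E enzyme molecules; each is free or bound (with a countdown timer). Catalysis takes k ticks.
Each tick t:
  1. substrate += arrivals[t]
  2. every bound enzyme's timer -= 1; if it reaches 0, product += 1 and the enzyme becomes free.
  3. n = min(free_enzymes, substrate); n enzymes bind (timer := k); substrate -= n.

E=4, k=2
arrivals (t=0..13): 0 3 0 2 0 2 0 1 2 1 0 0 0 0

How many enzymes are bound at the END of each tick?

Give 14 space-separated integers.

Answer: 0 3 3 2 2 2 2 1 3 3 1 0 0 0

Derivation:
t=0: arr=0 -> substrate=0 bound=0 product=0
t=1: arr=3 -> substrate=0 bound=3 product=0
t=2: arr=0 -> substrate=0 bound=3 product=0
t=3: arr=2 -> substrate=0 bound=2 product=3
t=4: arr=0 -> substrate=0 bound=2 product=3
t=5: arr=2 -> substrate=0 bound=2 product=5
t=6: arr=0 -> substrate=0 bound=2 product=5
t=7: arr=1 -> substrate=0 bound=1 product=7
t=8: arr=2 -> substrate=0 bound=3 product=7
t=9: arr=1 -> substrate=0 bound=3 product=8
t=10: arr=0 -> substrate=0 bound=1 product=10
t=11: arr=0 -> substrate=0 bound=0 product=11
t=12: arr=0 -> substrate=0 bound=0 product=11
t=13: arr=0 -> substrate=0 bound=0 product=11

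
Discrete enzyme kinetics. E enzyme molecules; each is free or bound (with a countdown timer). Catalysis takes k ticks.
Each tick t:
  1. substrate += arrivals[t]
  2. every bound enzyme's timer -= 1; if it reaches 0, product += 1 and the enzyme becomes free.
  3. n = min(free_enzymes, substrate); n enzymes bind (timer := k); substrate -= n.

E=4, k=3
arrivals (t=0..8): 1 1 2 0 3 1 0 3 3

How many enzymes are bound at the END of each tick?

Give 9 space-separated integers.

Answer: 1 2 4 3 4 4 4 4 4

Derivation:
t=0: arr=1 -> substrate=0 bound=1 product=0
t=1: arr=1 -> substrate=0 bound=2 product=0
t=2: arr=2 -> substrate=0 bound=4 product=0
t=3: arr=0 -> substrate=0 bound=3 product=1
t=4: arr=3 -> substrate=1 bound=4 product=2
t=5: arr=1 -> substrate=0 bound=4 product=4
t=6: arr=0 -> substrate=0 bound=4 product=4
t=7: arr=3 -> substrate=1 bound=4 product=6
t=8: arr=3 -> substrate=2 bound=4 product=8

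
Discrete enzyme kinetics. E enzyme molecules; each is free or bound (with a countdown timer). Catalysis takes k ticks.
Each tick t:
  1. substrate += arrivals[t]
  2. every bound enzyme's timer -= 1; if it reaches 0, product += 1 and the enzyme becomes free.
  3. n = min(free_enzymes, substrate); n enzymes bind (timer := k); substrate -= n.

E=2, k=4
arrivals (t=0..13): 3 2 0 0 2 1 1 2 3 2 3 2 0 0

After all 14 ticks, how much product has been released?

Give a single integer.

t=0: arr=3 -> substrate=1 bound=2 product=0
t=1: arr=2 -> substrate=3 bound=2 product=0
t=2: arr=0 -> substrate=3 bound=2 product=0
t=3: arr=0 -> substrate=3 bound=2 product=0
t=4: arr=2 -> substrate=3 bound=2 product=2
t=5: arr=1 -> substrate=4 bound=2 product=2
t=6: arr=1 -> substrate=5 bound=2 product=2
t=7: arr=2 -> substrate=7 bound=2 product=2
t=8: arr=3 -> substrate=8 bound=2 product=4
t=9: arr=2 -> substrate=10 bound=2 product=4
t=10: arr=3 -> substrate=13 bound=2 product=4
t=11: arr=2 -> substrate=15 bound=2 product=4
t=12: arr=0 -> substrate=13 bound=2 product=6
t=13: arr=0 -> substrate=13 bound=2 product=6

Answer: 6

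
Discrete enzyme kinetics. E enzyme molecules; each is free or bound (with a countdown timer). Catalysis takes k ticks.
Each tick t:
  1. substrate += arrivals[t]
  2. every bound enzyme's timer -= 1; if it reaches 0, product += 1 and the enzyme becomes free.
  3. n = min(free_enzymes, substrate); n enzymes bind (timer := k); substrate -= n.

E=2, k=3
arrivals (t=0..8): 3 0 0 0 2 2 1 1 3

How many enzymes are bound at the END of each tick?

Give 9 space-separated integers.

Answer: 2 2 2 1 2 2 2 2 2

Derivation:
t=0: arr=3 -> substrate=1 bound=2 product=0
t=1: arr=0 -> substrate=1 bound=2 product=0
t=2: arr=0 -> substrate=1 bound=2 product=0
t=3: arr=0 -> substrate=0 bound=1 product=2
t=4: arr=2 -> substrate=1 bound=2 product=2
t=5: arr=2 -> substrate=3 bound=2 product=2
t=6: arr=1 -> substrate=3 bound=2 product=3
t=7: arr=1 -> substrate=3 bound=2 product=4
t=8: arr=3 -> substrate=6 bound=2 product=4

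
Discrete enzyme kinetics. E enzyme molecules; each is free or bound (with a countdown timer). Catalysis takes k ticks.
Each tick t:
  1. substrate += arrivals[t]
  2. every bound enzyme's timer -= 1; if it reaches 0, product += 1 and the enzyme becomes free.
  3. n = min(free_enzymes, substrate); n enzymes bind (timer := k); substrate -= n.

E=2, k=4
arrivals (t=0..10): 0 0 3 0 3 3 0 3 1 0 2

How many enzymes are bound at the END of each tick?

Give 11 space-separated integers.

Answer: 0 0 2 2 2 2 2 2 2 2 2

Derivation:
t=0: arr=0 -> substrate=0 bound=0 product=0
t=1: arr=0 -> substrate=0 bound=0 product=0
t=2: arr=3 -> substrate=1 bound=2 product=0
t=3: arr=0 -> substrate=1 bound=2 product=0
t=4: arr=3 -> substrate=4 bound=2 product=0
t=5: arr=3 -> substrate=7 bound=2 product=0
t=6: arr=0 -> substrate=5 bound=2 product=2
t=7: arr=3 -> substrate=8 bound=2 product=2
t=8: arr=1 -> substrate=9 bound=2 product=2
t=9: arr=0 -> substrate=9 bound=2 product=2
t=10: arr=2 -> substrate=9 bound=2 product=4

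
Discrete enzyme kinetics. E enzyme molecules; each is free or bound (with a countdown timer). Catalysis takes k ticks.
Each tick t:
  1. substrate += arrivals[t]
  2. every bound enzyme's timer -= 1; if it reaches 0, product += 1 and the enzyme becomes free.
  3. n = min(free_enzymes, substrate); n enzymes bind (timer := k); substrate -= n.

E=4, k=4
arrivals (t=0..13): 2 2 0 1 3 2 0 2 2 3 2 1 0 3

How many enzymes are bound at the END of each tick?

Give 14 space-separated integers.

Answer: 2 4 4 4 4 4 4 4 4 4 4 4 4 4

Derivation:
t=0: arr=2 -> substrate=0 bound=2 product=0
t=1: arr=2 -> substrate=0 bound=4 product=0
t=2: arr=0 -> substrate=0 bound=4 product=0
t=3: arr=1 -> substrate=1 bound=4 product=0
t=4: arr=3 -> substrate=2 bound=4 product=2
t=5: arr=2 -> substrate=2 bound=4 product=4
t=6: arr=0 -> substrate=2 bound=4 product=4
t=7: arr=2 -> substrate=4 bound=4 product=4
t=8: arr=2 -> substrate=4 bound=4 product=6
t=9: arr=3 -> substrate=5 bound=4 product=8
t=10: arr=2 -> substrate=7 bound=4 product=8
t=11: arr=1 -> substrate=8 bound=4 product=8
t=12: arr=0 -> substrate=6 bound=4 product=10
t=13: arr=3 -> substrate=7 bound=4 product=12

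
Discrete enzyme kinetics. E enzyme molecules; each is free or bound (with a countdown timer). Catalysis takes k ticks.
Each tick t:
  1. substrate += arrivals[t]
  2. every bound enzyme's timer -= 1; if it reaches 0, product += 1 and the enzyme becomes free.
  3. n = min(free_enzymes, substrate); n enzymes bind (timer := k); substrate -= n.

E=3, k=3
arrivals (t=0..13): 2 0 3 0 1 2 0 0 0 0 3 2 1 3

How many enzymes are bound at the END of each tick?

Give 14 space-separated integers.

Answer: 2 2 3 3 3 3 3 3 2 0 3 3 3 3

Derivation:
t=0: arr=2 -> substrate=0 bound=2 product=0
t=1: arr=0 -> substrate=0 bound=2 product=0
t=2: arr=3 -> substrate=2 bound=3 product=0
t=3: arr=0 -> substrate=0 bound=3 product=2
t=4: arr=1 -> substrate=1 bound=3 product=2
t=5: arr=2 -> substrate=2 bound=3 product=3
t=6: arr=0 -> substrate=0 bound=3 product=5
t=7: arr=0 -> substrate=0 bound=3 product=5
t=8: arr=0 -> substrate=0 bound=2 product=6
t=9: arr=0 -> substrate=0 bound=0 product=8
t=10: arr=3 -> substrate=0 bound=3 product=8
t=11: arr=2 -> substrate=2 bound=3 product=8
t=12: arr=1 -> substrate=3 bound=3 product=8
t=13: arr=3 -> substrate=3 bound=3 product=11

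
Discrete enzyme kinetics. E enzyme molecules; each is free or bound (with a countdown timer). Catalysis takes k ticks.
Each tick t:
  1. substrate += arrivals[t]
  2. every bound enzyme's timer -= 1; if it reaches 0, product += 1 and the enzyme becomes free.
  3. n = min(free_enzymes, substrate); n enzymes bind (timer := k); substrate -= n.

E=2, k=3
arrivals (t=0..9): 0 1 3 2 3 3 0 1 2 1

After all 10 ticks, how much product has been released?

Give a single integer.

t=0: arr=0 -> substrate=0 bound=0 product=0
t=1: arr=1 -> substrate=0 bound=1 product=0
t=2: arr=3 -> substrate=2 bound=2 product=0
t=3: arr=2 -> substrate=4 bound=2 product=0
t=4: arr=3 -> substrate=6 bound=2 product=1
t=5: arr=3 -> substrate=8 bound=2 product=2
t=6: arr=0 -> substrate=8 bound=2 product=2
t=7: arr=1 -> substrate=8 bound=2 product=3
t=8: arr=2 -> substrate=9 bound=2 product=4
t=9: arr=1 -> substrate=10 bound=2 product=4

Answer: 4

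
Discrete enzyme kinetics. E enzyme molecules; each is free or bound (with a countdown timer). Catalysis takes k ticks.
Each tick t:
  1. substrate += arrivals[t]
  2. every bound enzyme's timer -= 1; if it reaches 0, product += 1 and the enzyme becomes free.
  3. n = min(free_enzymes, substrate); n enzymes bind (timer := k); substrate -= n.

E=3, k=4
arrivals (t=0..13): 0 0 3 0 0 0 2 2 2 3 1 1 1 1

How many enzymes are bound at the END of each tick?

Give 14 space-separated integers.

t=0: arr=0 -> substrate=0 bound=0 product=0
t=1: arr=0 -> substrate=0 bound=0 product=0
t=2: arr=3 -> substrate=0 bound=3 product=0
t=3: arr=0 -> substrate=0 bound=3 product=0
t=4: arr=0 -> substrate=0 bound=3 product=0
t=5: arr=0 -> substrate=0 bound=3 product=0
t=6: arr=2 -> substrate=0 bound=2 product=3
t=7: arr=2 -> substrate=1 bound=3 product=3
t=8: arr=2 -> substrate=3 bound=3 product=3
t=9: arr=3 -> substrate=6 bound=3 product=3
t=10: arr=1 -> substrate=5 bound=3 product=5
t=11: arr=1 -> substrate=5 bound=3 product=6
t=12: arr=1 -> substrate=6 bound=3 product=6
t=13: arr=1 -> substrate=7 bound=3 product=6

Answer: 0 0 3 3 3 3 2 3 3 3 3 3 3 3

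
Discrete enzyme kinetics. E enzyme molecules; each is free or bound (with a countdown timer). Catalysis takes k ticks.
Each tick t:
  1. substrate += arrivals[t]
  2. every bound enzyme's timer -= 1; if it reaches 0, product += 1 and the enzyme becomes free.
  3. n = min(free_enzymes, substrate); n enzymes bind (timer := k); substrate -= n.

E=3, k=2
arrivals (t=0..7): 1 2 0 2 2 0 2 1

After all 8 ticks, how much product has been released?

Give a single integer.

Answer: 7

Derivation:
t=0: arr=1 -> substrate=0 bound=1 product=0
t=1: arr=2 -> substrate=0 bound=3 product=0
t=2: arr=0 -> substrate=0 bound=2 product=1
t=3: arr=2 -> substrate=0 bound=2 product=3
t=4: arr=2 -> substrate=1 bound=3 product=3
t=5: arr=0 -> substrate=0 bound=2 product=5
t=6: arr=2 -> substrate=0 bound=3 product=6
t=7: arr=1 -> substrate=0 bound=3 product=7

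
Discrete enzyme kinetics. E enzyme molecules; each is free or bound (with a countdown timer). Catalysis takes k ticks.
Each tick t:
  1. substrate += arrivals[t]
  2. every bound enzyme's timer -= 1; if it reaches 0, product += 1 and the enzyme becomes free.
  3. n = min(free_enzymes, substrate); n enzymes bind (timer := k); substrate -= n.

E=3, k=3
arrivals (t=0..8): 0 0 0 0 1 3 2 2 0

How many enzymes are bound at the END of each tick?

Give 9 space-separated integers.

t=0: arr=0 -> substrate=0 bound=0 product=0
t=1: arr=0 -> substrate=0 bound=0 product=0
t=2: arr=0 -> substrate=0 bound=0 product=0
t=3: arr=0 -> substrate=0 bound=0 product=0
t=4: arr=1 -> substrate=0 bound=1 product=0
t=5: arr=3 -> substrate=1 bound=3 product=0
t=6: arr=2 -> substrate=3 bound=3 product=0
t=7: arr=2 -> substrate=4 bound=3 product=1
t=8: arr=0 -> substrate=2 bound=3 product=3

Answer: 0 0 0 0 1 3 3 3 3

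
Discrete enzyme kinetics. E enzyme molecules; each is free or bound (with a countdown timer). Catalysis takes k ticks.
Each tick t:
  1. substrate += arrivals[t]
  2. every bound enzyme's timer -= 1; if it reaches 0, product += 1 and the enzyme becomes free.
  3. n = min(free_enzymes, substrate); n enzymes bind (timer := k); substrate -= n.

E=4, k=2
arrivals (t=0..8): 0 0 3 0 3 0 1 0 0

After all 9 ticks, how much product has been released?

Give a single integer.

t=0: arr=0 -> substrate=0 bound=0 product=0
t=1: arr=0 -> substrate=0 bound=0 product=0
t=2: arr=3 -> substrate=0 bound=3 product=0
t=3: arr=0 -> substrate=0 bound=3 product=0
t=4: arr=3 -> substrate=0 bound=3 product=3
t=5: arr=0 -> substrate=0 bound=3 product=3
t=6: arr=1 -> substrate=0 bound=1 product=6
t=7: arr=0 -> substrate=0 bound=1 product=6
t=8: arr=0 -> substrate=0 bound=0 product=7

Answer: 7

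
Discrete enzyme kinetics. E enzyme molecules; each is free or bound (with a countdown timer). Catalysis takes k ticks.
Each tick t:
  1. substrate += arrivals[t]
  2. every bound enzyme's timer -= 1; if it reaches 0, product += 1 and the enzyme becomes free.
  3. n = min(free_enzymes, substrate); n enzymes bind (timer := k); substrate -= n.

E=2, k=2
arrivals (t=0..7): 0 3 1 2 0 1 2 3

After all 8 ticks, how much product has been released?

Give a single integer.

t=0: arr=0 -> substrate=0 bound=0 product=0
t=1: arr=3 -> substrate=1 bound=2 product=0
t=2: arr=1 -> substrate=2 bound=2 product=0
t=3: arr=2 -> substrate=2 bound=2 product=2
t=4: arr=0 -> substrate=2 bound=2 product=2
t=5: arr=1 -> substrate=1 bound=2 product=4
t=6: arr=2 -> substrate=3 bound=2 product=4
t=7: arr=3 -> substrate=4 bound=2 product=6

Answer: 6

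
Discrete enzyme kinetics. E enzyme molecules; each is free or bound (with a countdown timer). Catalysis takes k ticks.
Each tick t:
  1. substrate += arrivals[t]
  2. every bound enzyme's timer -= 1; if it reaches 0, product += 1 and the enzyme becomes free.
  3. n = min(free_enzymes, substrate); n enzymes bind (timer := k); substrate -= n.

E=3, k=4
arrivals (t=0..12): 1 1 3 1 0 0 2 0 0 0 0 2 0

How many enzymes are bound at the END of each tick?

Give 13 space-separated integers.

t=0: arr=1 -> substrate=0 bound=1 product=0
t=1: arr=1 -> substrate=0 bound=2 product=0
t=2: arr=3 -> substrate=2 bound=3 product=0
t=3: arr=1 -> substrate=3 bound=3 product=0
t=4: arr=0 -> substrate=2 bound=3 product=1
t=5: arr=0 -> substrate=1 bound=3 product=2
t=6: arr=2 -> substrate=2 bound=3 product=3
t=7: arr=0 -> substrate=2 bound=3 product=3
t=8: arr=0 -> substrate=1 bound=3 product=4
t=9: arr=0 -> substrate=0 bound=3 product=5
t=10: arr=0 -> substrate=0 bound=2 product=6
t=11: arr=2 -> substrate=1 bound=3 product=6
t=12: arr=0 -> substrate=0 bound=3 product=7

Answer: 1 2 3 3 3 3 3 3 3 3 2 3 3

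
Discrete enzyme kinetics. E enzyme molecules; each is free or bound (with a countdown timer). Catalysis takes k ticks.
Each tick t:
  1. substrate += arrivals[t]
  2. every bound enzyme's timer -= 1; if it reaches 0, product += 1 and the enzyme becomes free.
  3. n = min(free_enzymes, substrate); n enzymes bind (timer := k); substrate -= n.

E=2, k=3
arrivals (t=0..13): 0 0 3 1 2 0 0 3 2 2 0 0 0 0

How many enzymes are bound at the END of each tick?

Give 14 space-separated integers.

Answer: 0 0 2 2 2 2 2 2 2 2 2 2 2 2

Derivation:
t=0: arr=0 -> substrate=0 bound=0 product=0
t=1: arr=0 -> substrate=0 bound=0 product=0
t=2: arr=3 -> substrate=1 bound=2 product=0
t=3: arr=1 -> substrate=2 bound=2 product=0
t=4: arr=2 -> substrate=4 bound=2 product=0
t=5: arr=0 -> substrate=2 bound=2 product=2
t=6: arr=0 -> substrate=2 bound=2 product=2
t=7: arr=3 -> substrate=5 bound=2 product=2
t=8: arr=2 -> substrate=5 bound=2 product=4
t=9: arr=2 -> substrate=7 bound=2 product=4
t=10: arr=0 -> substrate=7 bound=2 product=4
t=11: arr=0 -> substrate=5 bound=2 product=6
t=12: arr=0 -> substrate=5 bound=2 product=6
t=13: arr=0 -> substrate=5 bound=2 product=6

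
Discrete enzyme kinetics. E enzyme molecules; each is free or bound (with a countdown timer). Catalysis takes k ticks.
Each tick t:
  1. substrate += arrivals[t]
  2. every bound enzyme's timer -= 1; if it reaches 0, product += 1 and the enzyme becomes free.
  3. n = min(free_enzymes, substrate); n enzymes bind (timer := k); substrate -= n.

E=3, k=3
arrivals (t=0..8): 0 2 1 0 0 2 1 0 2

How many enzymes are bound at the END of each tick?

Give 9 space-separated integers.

Answer: 0 2 3 3 1 2 3 3 3

Derivation:
t=0: arr=0 -> substrate=0 bound=0 product=0
t=1: arr=2 -> substrate=0 bound=2 product=0
t=2: arr=1 -> substrate=0 bound=3 product=0
t=3: arr=0 -> substrate=0 bound=3 product=0
t=4: arr=0 -> substrate=0 bound=1 product=2
t=5: arr=2 -> substrate=0 bound=2 product=3
t=6: arr=1 -> substrate=0 bound=3 product=3
t=7: arr=0 -> substrate=0 bound=3 product=3
t=8: arr=2 -> substrate=0 bound=3 product=5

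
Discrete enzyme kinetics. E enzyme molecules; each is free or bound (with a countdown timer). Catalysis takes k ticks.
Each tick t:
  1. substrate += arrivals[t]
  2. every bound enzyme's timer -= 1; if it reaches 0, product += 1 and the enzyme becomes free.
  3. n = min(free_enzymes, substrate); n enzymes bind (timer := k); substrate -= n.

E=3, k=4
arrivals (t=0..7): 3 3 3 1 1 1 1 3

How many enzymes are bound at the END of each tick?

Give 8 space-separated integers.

t=0: arr=3 -> substrate=0 bound=3 product=0
t=1: arr=3 -> substrate=3 bound=3 product=0
t=2: arr=3 -> substrate=6 bound=3 product=0
t=3: arr=1 -> substrate=7 bound=3 product=0
t=4: arr=1 -> substrate=5 bound=3 product=3
t=5: arr=1 -> substrate=6 bound=3 product=3
t=6: arr=1 -> substrate=7 bound=3 product=3
t=7: arr=3 -> substrate=10 bound=3 product=3

Answer: 3 3 3 3 3 3 3 3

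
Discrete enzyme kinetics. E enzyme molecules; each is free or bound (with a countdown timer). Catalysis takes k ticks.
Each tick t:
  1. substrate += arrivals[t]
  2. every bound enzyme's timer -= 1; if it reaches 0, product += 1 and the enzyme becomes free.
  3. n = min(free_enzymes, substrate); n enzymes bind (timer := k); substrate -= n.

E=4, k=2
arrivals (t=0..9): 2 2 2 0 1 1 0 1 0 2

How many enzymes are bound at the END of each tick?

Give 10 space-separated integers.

Answer: 2 4 4 2 1 2 1 1 1 2

Derivation:
t=0: arr=2 -> substrate=0 bound=2 product=0
t=1: arr=2 -> substrate=0 bound=4 product=0
t=2: arr=2 -> substrate=0 bound=4 product=2
t=3: arr=0 -> substrate=0 bound=2 product=4
t=4: arr=1 -> substrate=0 bound=1 product=6
t=5: arr=1 -> substrate=0 bound=2 product=6
t=6: arr=0 -> substrate=0 bound=1 product=7
t=7: arr=1 -> substrate=0 bound=1 product=8
t=8: arr=0 -> substrate=0 bound=1 product=8
t=9: arr=2 -> substrate=0 bound=2 product=9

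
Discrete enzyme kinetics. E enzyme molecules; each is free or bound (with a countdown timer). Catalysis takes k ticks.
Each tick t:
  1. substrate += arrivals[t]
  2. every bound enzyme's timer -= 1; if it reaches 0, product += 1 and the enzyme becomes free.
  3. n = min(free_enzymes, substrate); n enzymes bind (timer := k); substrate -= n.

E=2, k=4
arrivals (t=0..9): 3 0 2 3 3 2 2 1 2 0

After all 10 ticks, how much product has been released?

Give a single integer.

t=0: arr=3 -> substrate=1 bound=2 product=0
t=1: arr=0 -> substrate=1 bound=2 product=0
t=2: arr=2 -> substrate=3 bound=2 product=0
t=3: arr=3 -> substrate=6 bound=2 product=0
t=4: arr=3 -> substrate=7 bound=2 product=2
t=5: arr=2 -> substrate=9 bound=2 product=2
t=6: arr=2 -> substrate=11 bound=2 product=2
t=7: arr=1 -> substrate=12 bound=2 product=2
t=8: arr=2 -> substrate=12 bound=2 product=4
t=9: arr=0 -> substrate=12 bound=2 product=4

Answer: 4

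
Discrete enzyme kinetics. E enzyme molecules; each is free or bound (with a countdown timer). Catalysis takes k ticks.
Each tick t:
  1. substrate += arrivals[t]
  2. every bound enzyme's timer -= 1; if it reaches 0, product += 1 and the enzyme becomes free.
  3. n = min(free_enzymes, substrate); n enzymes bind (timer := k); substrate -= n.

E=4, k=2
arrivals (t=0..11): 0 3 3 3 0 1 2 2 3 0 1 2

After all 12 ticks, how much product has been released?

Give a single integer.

Answer: 17

Derivation:
t=0: arr=0 -> substrate=0 bound=0 product=0
t=1: arr=3 -> substrate=0 bound=3 product=0
t=2: arr=3 -> substrate=2 bound=4 product=0
t=3: arr=3 -> substrate=2 bound=4 product=3
t=4: arr=0 -> substrate=1 bound=4 product=4
t=5: arr=1 -> substrate=0 bound=3 product=7
t=6: arr=2 -> substrate=0 bound=4 product=8
t=7: arr=2 -> substrate=0 bound=4 product=10
t=8: arr=3 -> substrate=1 bound=4 product=12
t=9: arr=0 -> substrate=0 bound=3 product=14
t=10: arr=1 -> substrate=0 bound=2 product=16
t=11: arr=2 -> substrate=0 bound=3 product=17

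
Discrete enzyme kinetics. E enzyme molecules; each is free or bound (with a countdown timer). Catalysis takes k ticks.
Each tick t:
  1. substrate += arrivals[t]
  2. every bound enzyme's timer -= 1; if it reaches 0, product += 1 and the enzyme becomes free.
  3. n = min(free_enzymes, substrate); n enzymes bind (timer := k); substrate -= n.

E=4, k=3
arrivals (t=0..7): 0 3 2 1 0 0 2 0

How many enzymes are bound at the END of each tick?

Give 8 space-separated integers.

Answer: 0 3 4 4 3 2 4 2

Derivation:
t=0: arr=0 -> substrate=0 bound=0 product=0
t=1: arr=3 -> substrate=0 bound=3 product=0
t=2: arr=2 -> substrate=1 bound=4 product=0
t=3: arr=1 -> substrate=2 bound=4 product=0
t=4: arr=0 -> substrate=0 bound=3 product=3
t=5: arr=0 -> substrate=0 bound=2 product=4
t=6: arr=2 -> substrate=0 bound=4 product=4
t=7: arr=0 -> substrate=0 bound=2 product=6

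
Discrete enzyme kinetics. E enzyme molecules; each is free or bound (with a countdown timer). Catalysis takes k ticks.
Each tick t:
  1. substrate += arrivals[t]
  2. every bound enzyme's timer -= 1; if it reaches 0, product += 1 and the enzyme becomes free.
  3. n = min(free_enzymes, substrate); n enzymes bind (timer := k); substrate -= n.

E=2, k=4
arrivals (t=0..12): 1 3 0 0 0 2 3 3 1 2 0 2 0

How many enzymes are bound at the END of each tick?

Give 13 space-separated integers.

t=0: arr=1 -> substrate=0 bound=1 product=0
t=1: arr=3 -> substrate=2 bound=2 product=0
t=2: arr=0 -> substrate=2 bound=2 product=0
t=3: arr=0 -> substrate=2 bound=2 product=0
t=4: arr=0 -> substrate=1 bound=2 product=1
t=5: arr=2 -> substrate=2 bound=2 product=2
t=6: arr=3 -> substrate=5 bound=2 product=2
t=7: arr=3 -> substrate=8 bound=2 product=2
t=8: arr=1 -> substrate=8 bound=2 product=3
t=9: arr=2 -> substrate=9 bound=2 product=4
t=10: arr=0 -> substrate=9 bound=2 product=4
t=11: arr=2 -> substrate=11 bound=2 product=4
t=12: arr=0 -> substrate=10 bound=2 product=5

Answer: 1 2 2 2 2 2 2 2 2 2 2 2 2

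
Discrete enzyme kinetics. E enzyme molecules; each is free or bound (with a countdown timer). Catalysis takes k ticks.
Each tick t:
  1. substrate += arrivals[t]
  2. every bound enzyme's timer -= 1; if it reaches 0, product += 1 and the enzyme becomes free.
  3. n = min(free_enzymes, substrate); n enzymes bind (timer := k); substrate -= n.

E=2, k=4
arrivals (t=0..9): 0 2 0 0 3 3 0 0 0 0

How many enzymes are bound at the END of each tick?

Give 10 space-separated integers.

Answer: 0 2 2 2 2 2 2 2 2 2

Derivation:
t=0: arr=0 -> substrate=0 bound=0 product=0
t=1: arr=2 -> substrate=0 bound=2 product=0
t=2: arr=0 -> substrate=0 bound=2 product=0
t=3: arr=0 -> substrate=0 bound=2 product=0
t=4: arr=3 -> substrate=3 bound=2 product=0
t=5: arr=3 -> substrate=4 bound=2 product=2
t=6: arr=0 -> substrate=4 bound=2 product=2
t=7: arr=0 -> substrate=4 bound=2 product=2
t=8: arr=0 -> substrate=4 bound=2 product=2
t=9: arr=0 -> substrate=2 bound=2 product=4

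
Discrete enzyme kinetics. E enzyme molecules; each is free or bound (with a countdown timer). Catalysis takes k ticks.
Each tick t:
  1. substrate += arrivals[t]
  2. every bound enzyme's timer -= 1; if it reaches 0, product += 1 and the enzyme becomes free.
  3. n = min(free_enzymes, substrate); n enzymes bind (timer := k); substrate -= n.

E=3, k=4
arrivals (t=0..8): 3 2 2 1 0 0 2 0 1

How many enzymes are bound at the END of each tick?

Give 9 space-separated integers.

Answer: 3 3 3 3 3 3 3 3 3

Derivation:
t=0: arr=3 -> substrate=0 bound=3 product=0
t=1: arr=2 -> substrate=2 bound=3 product=0
t=2: arr=2 -> substrate=4 bound=3 product=0
t=3: arr=1 -> substrate=5 bound=3 product=0
t=4: arr=0 -> substrate=2 bound=3 product=3
t=5: arr=0 -> substrate=2 bound=3 product=3
t=6: arr=2 -> substrate=4 bound=3 product=3
t=7: arr=0 -> substrate=4 bound=3 product=3
t=8: arr=1 -> substrate=2 bound=3 product=6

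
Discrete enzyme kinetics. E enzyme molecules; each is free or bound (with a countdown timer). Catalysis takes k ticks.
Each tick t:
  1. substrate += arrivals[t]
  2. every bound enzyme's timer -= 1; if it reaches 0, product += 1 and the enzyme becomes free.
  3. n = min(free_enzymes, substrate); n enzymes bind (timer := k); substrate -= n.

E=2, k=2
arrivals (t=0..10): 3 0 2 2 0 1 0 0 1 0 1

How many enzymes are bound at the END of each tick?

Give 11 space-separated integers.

t=0: arr=3 -> substrate=1 bound=2 product=0
t=1: arr=0 -> substrate=1 bound=2 product=0
t=2: arr=2 -> substrate=1 bound=2 product=2
t=3: arr=2 -> substrate=3 bound=2 product=2
t=4: arr=0 -> substrate=1 bound=2 product=4
t=5: arr=1 -> substrate=2 bound=2 product=4
t=6: arr=0 -> substrate=0 bound=2 product=6
t=7: arr=0 -> substrate=0 bound=2 product=6
t=8: arr=1 -> substrate=0 bound=1 product=8
t=9: arr=0 -> substrate=0 bound=1 product=8
t=10: arr=1 -> substrate=0 bound=1 product=9

Answer: 2 2 2 2 2 2 2 2 1 1 1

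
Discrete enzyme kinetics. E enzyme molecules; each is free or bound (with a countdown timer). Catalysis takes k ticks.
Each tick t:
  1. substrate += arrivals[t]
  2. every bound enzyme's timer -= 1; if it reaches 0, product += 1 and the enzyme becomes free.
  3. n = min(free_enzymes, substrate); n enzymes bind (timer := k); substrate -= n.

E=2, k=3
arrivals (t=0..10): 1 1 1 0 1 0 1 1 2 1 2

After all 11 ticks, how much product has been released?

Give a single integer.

Answer: 6

Derivation:
t=0: arr=1 -> substrate=0 bound=1 product=0
t=1: arr=1 -> substrate=0 bound=2 product=0
t=2: arr=1 -> substrate=1 bound=2 product=0
t=3: arr=0 -> substrate=0 bound=2 product=1
t=4: arr=1 -> substrate=0 bound=2 product=2
t=5: arr=0 -> substrate=0 bound=2 product=2
t=6: arr=1 -> substrate=0 bound=2 product=3
t=7: arr=1 -> substrate=0 bound=2 product=4
t=8: arr=2 -> substrate=2 bound=2 product=4
t=9: arr=1 -> substrate=2 bound=2 product=5
t=10: arr=2 -> substrate=3 bound=2 product=6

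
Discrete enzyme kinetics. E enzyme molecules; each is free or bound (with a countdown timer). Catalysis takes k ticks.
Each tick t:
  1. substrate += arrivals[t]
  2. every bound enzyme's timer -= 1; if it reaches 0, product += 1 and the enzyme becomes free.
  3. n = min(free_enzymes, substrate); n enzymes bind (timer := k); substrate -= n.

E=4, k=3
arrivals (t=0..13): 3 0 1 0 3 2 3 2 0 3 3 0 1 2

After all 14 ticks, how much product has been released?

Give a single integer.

t=0: arr=3 -> substrate=0 bound=3 product=0
t=1: arr=0 -> substrate=0 bound=3 product=0
t=2: arr=1 -> substrate=0 bound=4 product=0
t=3: arr=0 -> substrate=0 bound=1 product=3
t=4: arr=3 -> substrate=0 bound=4 product=3
t=5: arr=2 -> substrate=1 bound=4 product=4
t=6: arr=3 -> substrate=4 bound=4 product=4
t=7: arr=2 -> substrate=3 bound=4 product=7
t=8: arr=0 -> substrate=2 bound=4 product=8
t=9: arr=3 -> substrate=5 bound=4 product=8
t=10: arr=3 -> substrate=5 bound=4 product=11
t=11: arr=0 -> substrate=4 bound=4 product=12
t=12: arr=1 -> substrate=5 bound=4 product=12
t=13: arr=2 -> substrate=4 bound=4 product=15

Answer: 15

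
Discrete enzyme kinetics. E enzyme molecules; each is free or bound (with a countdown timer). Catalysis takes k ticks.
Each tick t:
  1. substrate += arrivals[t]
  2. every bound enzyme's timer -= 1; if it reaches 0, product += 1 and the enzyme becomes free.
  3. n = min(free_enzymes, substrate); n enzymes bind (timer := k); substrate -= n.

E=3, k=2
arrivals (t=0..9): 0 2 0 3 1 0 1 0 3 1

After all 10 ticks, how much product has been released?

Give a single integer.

t=0: arr=0 -> substrate=0 bound=0 product=0
t=1: arr=2 -> substrate=0 bound=2 product=0
t=2: arr=0 -> substrate=0 bound=2 product=0
t=3: arr=3 -> substrate=0 bound=3 product=2
t=4: arr=1 -> substrate=1 bound=3 product=2
t=5: arr=0 -> substrate=0 bound=1 product=5
t=6: arr=1 -> substrate=0 bound=2 product=5
t=7: arr=0 -> substrate=0 bound=1 product=6
t=8: arr=3 -> substrate=0 bound=3 product=7
t=9: arr=1 -> substrate=1 bound=3 product=7

Answer: 7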